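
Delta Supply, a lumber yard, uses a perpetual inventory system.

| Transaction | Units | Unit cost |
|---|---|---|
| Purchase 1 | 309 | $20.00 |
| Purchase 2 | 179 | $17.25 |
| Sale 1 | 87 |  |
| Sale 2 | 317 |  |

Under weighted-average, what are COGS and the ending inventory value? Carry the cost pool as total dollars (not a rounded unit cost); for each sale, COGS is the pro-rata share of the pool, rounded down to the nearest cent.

After Purchase 1: 309 on hand, pool $6,180.00 (≈ $20.0000 each)
After Purchase 2: 488 on hand, pool $9,267.75 (≈ $18.9913 each)
Sale 1, sell 87: 87/488 × $9,267.75 → $1,652.24
Sale 2, sell 317: 317/401 × $7,615.51 → $6,020.24
Total COGS = $1,652.24 + $6,020.24 = $7,672.48
Ending inventory (cost pool remaining) = $1,595.27
Check: goods available $9,267.75 = COGS $7,672.48 + ending $1,595.27

COGS = $7,672.48; ending inventory = $1,595.27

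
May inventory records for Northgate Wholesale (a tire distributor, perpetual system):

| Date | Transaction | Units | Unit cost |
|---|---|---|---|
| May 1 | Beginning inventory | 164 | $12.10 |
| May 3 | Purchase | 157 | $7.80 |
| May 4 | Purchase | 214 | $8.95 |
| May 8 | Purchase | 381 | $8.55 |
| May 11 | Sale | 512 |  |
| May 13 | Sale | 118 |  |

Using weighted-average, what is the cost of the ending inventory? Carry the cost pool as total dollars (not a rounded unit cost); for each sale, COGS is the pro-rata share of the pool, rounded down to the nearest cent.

Ending inventory = $2,617.05

After May 1: 164 on hand, pool $1,984.40 (≈ $12.1000 each)
After May 3: 321 on hand, pool $3,209.00 (≈ $9.9969 each)
After May 4: 535 on hand, pool $5,124.30 (≈ $9.5781 each)
After May 8: 916 on hand, pool $8,381.85 (≈ $9.1505 each)
May 11, sell 512: 512/916 × $8,381.85 → $4,685.05
May 13, sell 118: 118/404 × $3,696.80 → $1,079.75
Total COGS = $4,685.05 + $1,079.75 = $5,764.80
Ending inventory (cost pool remaining) = $2,617.05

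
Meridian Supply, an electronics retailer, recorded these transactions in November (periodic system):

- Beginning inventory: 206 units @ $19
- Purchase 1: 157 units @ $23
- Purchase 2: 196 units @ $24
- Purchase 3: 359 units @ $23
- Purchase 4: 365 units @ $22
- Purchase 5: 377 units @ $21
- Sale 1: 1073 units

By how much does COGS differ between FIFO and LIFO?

$336

FIFO COGS: 206 @ $19 + 157 @ $23 + 196 @ $24 + 359 @ $23 + 155 @ $22 = $23,896
LIFO COGS: 377 @ $21 + 365 @ $22 + 331 @ $23 = $23,560
Difference = |$23,896 − $23,560| = $336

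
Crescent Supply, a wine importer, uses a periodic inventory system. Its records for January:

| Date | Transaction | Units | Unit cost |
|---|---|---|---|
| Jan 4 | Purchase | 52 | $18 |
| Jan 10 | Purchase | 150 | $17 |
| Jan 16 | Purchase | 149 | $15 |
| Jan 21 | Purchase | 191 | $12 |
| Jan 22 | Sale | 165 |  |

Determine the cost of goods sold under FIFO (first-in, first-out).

COGS = $2,857

Jan 22, 165 sold [FIFO — oldest first]: 52 @ $18 + 113 @ $17 = $2,857
Ending inventory: 37 @ $17 + 149 @ $15 + 191 @ $12 = $5,156
Check: goods available $8,013 = COGS $2,857 + ending $5,156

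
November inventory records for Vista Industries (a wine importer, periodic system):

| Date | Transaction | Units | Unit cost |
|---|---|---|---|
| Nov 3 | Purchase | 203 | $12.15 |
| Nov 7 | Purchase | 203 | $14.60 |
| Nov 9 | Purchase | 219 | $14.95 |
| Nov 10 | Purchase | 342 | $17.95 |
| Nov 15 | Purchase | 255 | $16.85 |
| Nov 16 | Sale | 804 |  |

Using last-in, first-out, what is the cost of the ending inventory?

Nov 16, 804 sold [LIFO — newest first]: 255 @ $16.85 + 342 @ $17.95 + 207 @ $14.95 = $13,530.30
Ending inventory: 203 @ $12.15 + 203 @ $14.60 + 12 @ $14.95 = $5,609.65
Check: goods available $19,139.95 = COGS $13,530.30 + ending $5,609.65

Ending inventory = $5,609.65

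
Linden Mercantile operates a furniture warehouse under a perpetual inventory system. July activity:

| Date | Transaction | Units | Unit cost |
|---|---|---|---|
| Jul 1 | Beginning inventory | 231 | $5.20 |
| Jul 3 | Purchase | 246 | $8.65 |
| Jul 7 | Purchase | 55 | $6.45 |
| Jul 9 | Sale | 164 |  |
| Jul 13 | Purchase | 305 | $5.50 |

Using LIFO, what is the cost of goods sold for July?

COGS = $1,297.60

Jul 9, 164 sold [LIFO — newest first]: 55 @ $6.45 + 109 @ $8.65 = $1,297.60
Ending inventory: 231 @ $5.20 + 137 @ $8.65 + 305 @ $5.50 = $4,063.75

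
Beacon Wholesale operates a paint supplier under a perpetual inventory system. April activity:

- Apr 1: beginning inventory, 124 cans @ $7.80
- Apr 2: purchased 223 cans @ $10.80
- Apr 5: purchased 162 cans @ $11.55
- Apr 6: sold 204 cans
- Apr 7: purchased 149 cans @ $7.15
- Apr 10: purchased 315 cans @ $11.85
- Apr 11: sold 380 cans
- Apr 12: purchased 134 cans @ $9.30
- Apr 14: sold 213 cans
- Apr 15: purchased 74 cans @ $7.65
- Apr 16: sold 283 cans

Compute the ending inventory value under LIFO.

Ending inventory = $787.80

Apr 6, 204 sold [LIFO — newest first]: 162 @ $11.55 + 42 @ $10.80 = $2,324.70
Apr 11, 380 sold [LIFO — newest first]: 315 @ $11.85 + 65 @ $7.15 = $4,197.50
Apr 14, 213 sold [LIFO — newest first]: 134 @ $9.30 + 79 @ $7.15 = $1,811.05
Apr 16, 283 sold [LIFO — newest first]: 74 @ $7.65 + 5 @ $7.15 + 181 @ $10.80 + 23 @ $7.80 = $2,736.05
Total COGS = $2,324.70 + $4,197.50 + $1,811.05 + $2,736.05 = $11,069.30
Ending inventory: 101 @ $7.80 = $787.80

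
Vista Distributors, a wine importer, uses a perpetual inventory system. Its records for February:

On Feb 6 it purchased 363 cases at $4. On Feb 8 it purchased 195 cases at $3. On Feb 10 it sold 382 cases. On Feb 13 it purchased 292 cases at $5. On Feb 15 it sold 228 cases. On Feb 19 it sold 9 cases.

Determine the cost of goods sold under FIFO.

Feb 10, 382 sold [FIFO — oldest first]: 363 @ $4 + 19 @ $3 = $1,509
Feb 15, 228 sold [FIFO — oldest first]: 176 @ $3 + 52 @ $5 = $788
Feb 19, 9 sold [FIFO — oldest first]: 9 @ $5 = $45
Total COGS = $1,509 + $788 + $45 = $2,342
Ending inventory: 231 @ $5 = $1,155
Check: goods available $3,497 = COGS $2,342 + ending $1,155

COGS = $2,342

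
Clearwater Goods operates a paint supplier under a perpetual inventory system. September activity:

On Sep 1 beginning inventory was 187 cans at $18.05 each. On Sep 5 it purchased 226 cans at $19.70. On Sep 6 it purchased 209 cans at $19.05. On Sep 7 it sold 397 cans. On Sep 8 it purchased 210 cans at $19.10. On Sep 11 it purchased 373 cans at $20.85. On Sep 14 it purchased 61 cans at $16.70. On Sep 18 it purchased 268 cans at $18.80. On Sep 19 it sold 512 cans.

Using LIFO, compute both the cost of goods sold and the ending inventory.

COGS = $17,557.70; ending inventory = $12,096.45

Sep 7, 397 sold [LIFO — newest first]: 209 @ $19.05 + 188 @ $19.70 = $7,685.05
Sep 19, 512 sold [LIFO — newest first]: 268 @ $18.80 + 61 @ $16.70 + 183 @ $20.85 = $9,872.65
Total COGS = $7,685.05 + $9,872.65 = $17,557.70
Ending inventory: 187 @ $18.05 + 38 @ $19.70 + 210 @ $19.10 + 190 @ $20.85 = $12,096.45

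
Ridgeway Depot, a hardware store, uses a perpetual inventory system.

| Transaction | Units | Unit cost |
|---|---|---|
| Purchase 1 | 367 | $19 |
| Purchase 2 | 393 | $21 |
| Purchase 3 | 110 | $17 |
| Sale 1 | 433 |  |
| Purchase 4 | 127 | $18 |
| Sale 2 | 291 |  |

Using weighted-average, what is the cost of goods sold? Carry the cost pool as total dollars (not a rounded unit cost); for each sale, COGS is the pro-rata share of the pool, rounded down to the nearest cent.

COGS = $14,118.85

After Purchase 1: 367 on hand, pool $6,973.00 (≈ $19.0000 each)
After Purchase 2: 760 on hand, pool $15,226.00 (≈ $20.0342 each)
After Purchase 3: 870 on hand, pool $17,096.00 (≈ $19.6506 each)
Sale 1, sell 433: 433/870 × $17,096.00 → $8,508.69
After Purchase 4: 564 on hand, pool $10,873.31 (≈ $19.2789 each)
Sale 2, sell 291: 291/564 × $10,873.31 → $5,610.16
Total COGS = $8,508.69 + $5,610.16 = $14,118.85
Ending inventory (cost pool remaining) = $5,263.15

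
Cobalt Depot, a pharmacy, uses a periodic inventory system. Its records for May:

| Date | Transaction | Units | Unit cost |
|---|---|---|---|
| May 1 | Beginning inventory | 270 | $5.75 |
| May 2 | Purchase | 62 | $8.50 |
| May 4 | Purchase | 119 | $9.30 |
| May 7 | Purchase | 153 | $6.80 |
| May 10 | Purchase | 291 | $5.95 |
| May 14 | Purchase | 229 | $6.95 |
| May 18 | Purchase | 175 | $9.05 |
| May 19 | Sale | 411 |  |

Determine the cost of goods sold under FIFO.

May 19, 411 sold [FIFO — oldest first]: 270 @ $5.75 + 62 @ $8.50 + 79 @ $9.30 = $2,814.20
Ending inventory: 40 @ $9.30 + 153 @ $6.80 + 291 @ $5.95 + 229 @ $6.95 + 175 @ $9.05 = $6,319.15
Check: goods available $9,133.35 = COGS $2,814.20 + ending $6,319.15

COGS = $2,814.20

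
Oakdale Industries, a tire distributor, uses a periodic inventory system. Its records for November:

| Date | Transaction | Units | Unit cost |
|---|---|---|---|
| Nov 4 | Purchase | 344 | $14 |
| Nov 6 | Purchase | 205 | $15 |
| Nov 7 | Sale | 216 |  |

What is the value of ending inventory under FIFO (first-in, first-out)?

Ending inventory = $4,867

Nov 7, 216 sold [FIFO — oldest first]: 216 @ $14 = $3,024
Ending inventory: 128 @ $14 + 205 @ $15 = $4,867
Check: goods available $7,891 = COGS $3,024 + ending $4,867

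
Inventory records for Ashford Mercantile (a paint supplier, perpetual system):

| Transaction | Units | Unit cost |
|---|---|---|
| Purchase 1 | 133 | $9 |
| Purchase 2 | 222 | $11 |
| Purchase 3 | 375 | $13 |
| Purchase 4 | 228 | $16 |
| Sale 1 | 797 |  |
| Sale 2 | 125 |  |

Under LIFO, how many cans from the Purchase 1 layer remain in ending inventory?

Sale 1 (797) [LIFO — newest first]: 228 @ $16 + 375 @ $13 + 194 @ $11 = $10,657
Sale 2 (125) [LIFO — newest first]: 28 @ $11 + 97 @ $9 = $1,181
Total COGS = $10,657 + $1,181 = $11,838
Ending inventory: 36 @ $9 = $324

36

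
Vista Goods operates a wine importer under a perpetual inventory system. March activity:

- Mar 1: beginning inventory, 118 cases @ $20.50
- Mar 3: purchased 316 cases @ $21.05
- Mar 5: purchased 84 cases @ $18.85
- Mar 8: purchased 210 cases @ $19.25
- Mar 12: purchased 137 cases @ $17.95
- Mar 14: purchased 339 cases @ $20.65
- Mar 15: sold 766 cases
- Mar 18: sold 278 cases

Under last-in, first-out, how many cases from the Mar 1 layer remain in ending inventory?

118

Mar 15, 766 sold [LIFO — newest first]: 339 @ $20.65 + 137 @ $17.95 + 210 @ $19.25 + 80 @ $18.85 = $15,010.00
Mar 18, 278 sold [LIFO — newest first]: 4 @ $18.85 + 274 @ $21.05 = $5,843.10
Total COGS = $15,010.00 + $5,843.10 = $20,853.10
Ending inventory: 118 @ $20.50 + 42 @ $21.05 = $3,303.10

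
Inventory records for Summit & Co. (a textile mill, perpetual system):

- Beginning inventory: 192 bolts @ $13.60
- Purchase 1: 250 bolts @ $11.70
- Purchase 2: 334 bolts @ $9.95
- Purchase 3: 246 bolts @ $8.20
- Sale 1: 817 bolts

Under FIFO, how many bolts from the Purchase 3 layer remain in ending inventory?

Sale 1 (817) [FIFO — oldest first]: 192 @ $13.60 + 250 @ $11.70 + 334 @ $9.95 + 41 @ $8.20 = $9,195.70
Ending inventory: 205 @ $8.20 = $1,681.00
Check: goods available $10,876.70 = COGS $9,195.70 + ending $1,681.00

205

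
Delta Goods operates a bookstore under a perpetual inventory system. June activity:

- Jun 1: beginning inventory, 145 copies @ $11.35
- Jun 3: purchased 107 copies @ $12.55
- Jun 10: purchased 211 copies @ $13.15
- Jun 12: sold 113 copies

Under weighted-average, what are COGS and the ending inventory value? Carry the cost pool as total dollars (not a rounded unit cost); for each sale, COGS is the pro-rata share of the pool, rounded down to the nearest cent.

COGS = $1,406.58; ending inventory = $4,356.67

After Jun 1: 145 on hand, pool $1,645.75 (≈ $11.3500 each)
After Jun 3: 252 on hand, pool $2,988.60 (≈ $11.8595 each)
After Jun 10: 463 on hand, pool $5,763.25 (≈ $12.4476 each)
Jun 12, sell 113: 113/463 × $5,763.25 → $1,406.58
Ending inventory (cost pool remaining) = $4,356.67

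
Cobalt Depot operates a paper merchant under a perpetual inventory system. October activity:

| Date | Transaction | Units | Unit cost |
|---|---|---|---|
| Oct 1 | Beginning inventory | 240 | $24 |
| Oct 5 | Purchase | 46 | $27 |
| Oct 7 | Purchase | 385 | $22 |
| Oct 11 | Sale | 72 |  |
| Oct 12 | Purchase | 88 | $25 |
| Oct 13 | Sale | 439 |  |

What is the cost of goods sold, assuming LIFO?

Oct 11, 72 sold [LIFO — newest first]: 72 @ $22 = $1,584
Oct 13, 439 sold [LIFO — newest first]: 88 @ $25 + 313 @ $22 + 38 @ $27 = $10,112
Total COGS = $1,584 + $10,112 = $11,696
Ending inventory: 240 @ $24 + 8 @ $27 = $5,976
Check: goods available $17,672 = COGS $11,696 + ending $5,976

COGS = $11,696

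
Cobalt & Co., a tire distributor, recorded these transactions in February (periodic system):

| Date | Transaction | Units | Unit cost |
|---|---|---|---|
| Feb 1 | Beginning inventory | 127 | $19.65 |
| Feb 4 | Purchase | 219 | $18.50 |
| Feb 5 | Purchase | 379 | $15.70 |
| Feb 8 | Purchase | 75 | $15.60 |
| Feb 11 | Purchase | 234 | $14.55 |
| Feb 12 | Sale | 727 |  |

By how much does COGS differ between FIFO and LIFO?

FIFO COGS: 127 @ $19.65 + 219 @ $18.50 + 379 @ $15.70 + 2 @ $15.60 = $12,528.55
LIFO COGS: 234 @ $14.55 + 75 @ $15.60 + 379 @ $15.70 + 39 @ $18.50 = $11,246.50
Difference = |$12,528.55 − $11,246.50| = $1,282.05

$1,282.05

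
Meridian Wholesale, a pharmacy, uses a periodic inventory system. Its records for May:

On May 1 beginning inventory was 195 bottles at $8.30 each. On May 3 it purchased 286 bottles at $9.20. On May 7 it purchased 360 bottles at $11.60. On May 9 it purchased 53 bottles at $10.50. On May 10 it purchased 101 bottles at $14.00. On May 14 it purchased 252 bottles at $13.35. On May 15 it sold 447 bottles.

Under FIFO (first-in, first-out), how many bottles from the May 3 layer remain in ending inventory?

May 15, 447 sold [FIFO — oldest first]: 195 @ $8.30 + 252 @ $9.20 = $3,936.90
Ending inventory: 34 @ $9.20 + 360 @ $11.60 + 53 @ $10.50 + 101 @ $14.00 + 252 @ $13.35 = $9,823.50

34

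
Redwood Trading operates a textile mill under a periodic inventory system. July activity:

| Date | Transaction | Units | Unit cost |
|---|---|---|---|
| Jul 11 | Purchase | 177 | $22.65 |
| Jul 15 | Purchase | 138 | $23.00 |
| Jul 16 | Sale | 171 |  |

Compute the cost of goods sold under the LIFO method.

Jul 16, 171 sold [LIFO — newest first]: 138 @ $23.00 + 33 @ $22.65 = $3,921.45
Ending inventory: 144 @ $22.65 = $3,261.60

COGS = $3,921.45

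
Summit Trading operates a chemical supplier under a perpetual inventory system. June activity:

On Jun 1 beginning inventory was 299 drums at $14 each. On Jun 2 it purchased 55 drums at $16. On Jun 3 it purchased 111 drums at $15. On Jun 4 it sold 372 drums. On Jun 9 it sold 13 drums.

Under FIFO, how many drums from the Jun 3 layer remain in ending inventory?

Jun 4, 372 sold [FIFO — oldest first]: 299 @ $14 + 55 @ $16 + 18 @ $15 = $5,336
Jun 9, 13 sold [FIFO — oldest first]: 13 @ $15 = $195
Total COGS = $5,336 + $195 = $5,531
Ending inventory: 80 @ $15 = $1,200
Check: goods available $6,731 = COGS $5,531 + ending $1,200

80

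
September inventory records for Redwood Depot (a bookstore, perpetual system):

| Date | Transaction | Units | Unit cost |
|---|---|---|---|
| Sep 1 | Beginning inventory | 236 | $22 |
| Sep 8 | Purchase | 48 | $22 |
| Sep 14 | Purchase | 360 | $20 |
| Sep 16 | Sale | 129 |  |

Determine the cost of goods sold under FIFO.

Sep 16, 129 sold [FIFO — oldest first]: 129 @ $22 = $2,838
Ending inventory: 107 @ $22 + 48 @ $22 + 360 @ $20 = $10,610
Check: goods available $13,448 = COGS $2,838 + ending $10,610

COGS = $2,838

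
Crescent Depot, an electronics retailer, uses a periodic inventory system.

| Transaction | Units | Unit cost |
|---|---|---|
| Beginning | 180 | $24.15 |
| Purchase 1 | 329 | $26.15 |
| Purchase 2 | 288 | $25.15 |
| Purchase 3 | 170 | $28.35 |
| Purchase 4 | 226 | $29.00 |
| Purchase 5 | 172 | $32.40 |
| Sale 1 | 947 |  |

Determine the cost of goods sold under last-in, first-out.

Sale 1 (947) [LIFO — newest first]: 172 @ $32.40 + 226 @ $29.00 + 170 @ $28.35 + 288 @ $25.15 + 91 @ $26.15 = $26,569.15
Ending inventory: 180 @ $24.15 + 238 @ $26.15 = $10,570.70
Check: goods available $37,139.85 = COGS $26,569.15 + ending $10,570.70

COGS = $26,569.15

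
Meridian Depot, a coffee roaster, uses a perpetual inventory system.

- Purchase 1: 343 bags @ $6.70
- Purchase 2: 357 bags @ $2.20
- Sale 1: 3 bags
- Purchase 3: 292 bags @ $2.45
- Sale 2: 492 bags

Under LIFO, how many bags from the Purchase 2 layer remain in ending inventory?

154

Sale 1 (3) [LIFO — newest first]: 3 @ $2.20 = $6.60
Sale 2 (492) [LIFO — newest first]: 292 @ $2.45 + 200 @ $2.20 = $1,155.40
Total COGS = $6.60 + $1,155.40 = $1,162.00
Ending inventory: 343 @ $6.70 + 154 @ $2.20 = $2,636.90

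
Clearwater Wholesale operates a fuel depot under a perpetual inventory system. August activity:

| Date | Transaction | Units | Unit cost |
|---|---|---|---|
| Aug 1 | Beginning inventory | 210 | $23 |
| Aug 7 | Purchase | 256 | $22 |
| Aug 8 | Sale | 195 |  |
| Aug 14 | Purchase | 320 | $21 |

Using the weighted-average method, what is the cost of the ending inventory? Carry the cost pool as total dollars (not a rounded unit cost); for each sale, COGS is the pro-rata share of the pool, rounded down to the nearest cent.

Ending inventory = $12,804.13

After Aug 1: 210 on hand, pool $4,830.00 (≈ $23.0000 each)
After Aug 7: 466 on hand, pool $10,462.00 (≈ $22.4506 each)
Aug 8, sell 195: 195/466 × $10,462.00 → $4,377.87
After Aug 14: 591 on hand, pool $12,804.13 (≈ $21.6652 each)
Ending inventory (cost pool remaining) = $12,804.13
Check: goods available $17,182.00 = COGS $4,377.87 + ending $12,804.13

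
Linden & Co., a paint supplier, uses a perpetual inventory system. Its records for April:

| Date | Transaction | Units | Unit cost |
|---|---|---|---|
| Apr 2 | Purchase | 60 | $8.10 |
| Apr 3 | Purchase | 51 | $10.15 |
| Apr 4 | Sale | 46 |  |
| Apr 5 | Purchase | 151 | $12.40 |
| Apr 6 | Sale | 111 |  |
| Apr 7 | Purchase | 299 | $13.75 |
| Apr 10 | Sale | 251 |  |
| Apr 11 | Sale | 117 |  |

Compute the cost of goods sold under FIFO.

COGS = $6,492.30

Apr 4, 46 sold [FIFO — oldest first]: 46 @ $8.10 = $372.60
Apr 6, 111 sold [FIFO — oldest first]: 14 @ $8.10 + 51 @ $10.15 + 46 @ $12.40 = $1,201.45
Apr 10, 251 sold [FIFO — oldest first]: 105 @ $12.40 + 146 @ $13.75 = $3,309.50
Apr 11, 117 sold [FIFO — oldest first]: 117 @ $13.75 = $1,608.75
Total COGS = $372.60 + $1,201.45 + $3,309.50 + $1,608.75 = $6,492.30
Ending inventory: 36 @ $13.75 = $495.00
Check: goods available $6,987.30 = COGS $6,492.30 + ending $495.00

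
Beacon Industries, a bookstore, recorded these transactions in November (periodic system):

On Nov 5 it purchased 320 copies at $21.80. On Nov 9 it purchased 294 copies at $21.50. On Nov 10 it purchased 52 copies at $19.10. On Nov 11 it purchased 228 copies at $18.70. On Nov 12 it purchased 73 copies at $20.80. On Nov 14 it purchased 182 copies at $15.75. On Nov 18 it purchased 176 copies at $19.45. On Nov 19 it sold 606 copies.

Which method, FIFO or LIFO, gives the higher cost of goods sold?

FIFO

FIFO COGS: 320 @ $21.80 + 286 @ $21.50 = $13,125.00
LIFO COGS: 176 @ $19.45 + 182 @ $15.75 + 73 @ $20.80 + 175 @ $18.70 = $11,080.60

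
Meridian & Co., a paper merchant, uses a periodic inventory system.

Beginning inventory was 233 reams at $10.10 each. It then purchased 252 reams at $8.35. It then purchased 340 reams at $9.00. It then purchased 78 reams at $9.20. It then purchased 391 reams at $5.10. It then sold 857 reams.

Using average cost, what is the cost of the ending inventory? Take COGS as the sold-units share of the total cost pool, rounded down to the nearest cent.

Sale 1, sell 857: 857/1294 × $10,229.20 → $6,774.67
Ending inventory (cost pool remaining) = $3,454.53
Check: goods available $10,229.20 = COGS $6,774.67 + ending $3,454.53

Ending inventory = $3,454.53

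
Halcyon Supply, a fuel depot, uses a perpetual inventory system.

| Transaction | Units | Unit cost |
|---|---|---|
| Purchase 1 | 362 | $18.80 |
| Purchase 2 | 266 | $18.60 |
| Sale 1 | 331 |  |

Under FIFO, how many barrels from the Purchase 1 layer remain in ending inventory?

Sale 1 (331) [FIFO — oldest first]: 331 @ $18.80 = $6,222.80
Ending inventory: 31 @ $18.80 + 266 @ $18.60 = $5,530.40
Check: goods available $11,753.20 = COGS $6,222.80 + ending $5,530.40

31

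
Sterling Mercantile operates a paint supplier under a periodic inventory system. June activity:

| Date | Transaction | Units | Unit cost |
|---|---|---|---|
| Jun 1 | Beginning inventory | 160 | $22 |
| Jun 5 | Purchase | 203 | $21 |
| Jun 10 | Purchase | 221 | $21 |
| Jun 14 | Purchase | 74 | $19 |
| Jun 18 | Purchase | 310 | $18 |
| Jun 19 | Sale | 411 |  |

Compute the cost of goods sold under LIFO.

COGS = $7,553

Jun 19, 411 sold [LIFO — newest first]: 310 @ $18 + 74 @ $19 + 27 @ $21 = $7,553
Ending inventory: 160 @ $22 + 203 @ $21 + 194 @ $21 = $11,857
Check: goods available $19,410 = COGS $7,553 + ending $11,857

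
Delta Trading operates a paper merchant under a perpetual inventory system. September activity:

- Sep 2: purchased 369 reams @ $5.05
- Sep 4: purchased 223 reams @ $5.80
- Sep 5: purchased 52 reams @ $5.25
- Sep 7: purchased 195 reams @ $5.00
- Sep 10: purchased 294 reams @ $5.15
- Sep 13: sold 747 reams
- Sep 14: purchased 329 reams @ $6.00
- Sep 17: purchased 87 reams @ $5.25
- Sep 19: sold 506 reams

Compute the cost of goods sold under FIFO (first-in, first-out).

Sep 13, 747 sold [FIFO — oldest first]: 369 @ $5.05 + 223 @ $5.80 + 52 @ $5.25 + 103 @ $5.00 = $3,944.85
Sep 19, 506 sold [FIFO — oldest first]: 92 @ $5.00 + 294 @ $5.15 + 120 @ $6.00 = $2,694.10
Total COGS = $3,944.85 + $2,694.10 = $6,638.95
Ending inventory: 209 @ $6.00 + 87 @ $5.25 = $1,710.75
Check: goods available $8,349.70 = COGS $6,638.95 + ending $1,710.75

COGS = $6,638.95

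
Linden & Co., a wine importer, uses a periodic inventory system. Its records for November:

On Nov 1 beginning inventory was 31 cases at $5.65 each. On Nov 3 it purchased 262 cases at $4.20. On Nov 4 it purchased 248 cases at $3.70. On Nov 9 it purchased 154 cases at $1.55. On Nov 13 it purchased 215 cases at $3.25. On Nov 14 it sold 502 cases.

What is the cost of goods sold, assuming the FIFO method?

COGS = $2,048.85

Nov 14, 502 sold [FIFO — oldest first]: 31 @ $5.65 + 262 @ $4.20 + 209 @ $3.70 = $2,048.85
Ending inventory: 39 @ $3.70 + 154 @ $1.55 + 215 @ $3.25 = $1,081.75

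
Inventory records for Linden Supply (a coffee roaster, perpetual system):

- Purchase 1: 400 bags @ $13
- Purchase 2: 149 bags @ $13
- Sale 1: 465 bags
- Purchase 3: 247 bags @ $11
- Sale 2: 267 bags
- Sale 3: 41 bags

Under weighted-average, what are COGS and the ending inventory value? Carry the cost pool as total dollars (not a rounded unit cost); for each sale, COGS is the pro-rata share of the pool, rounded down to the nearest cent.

After Purchase 1: 400 on hand, pool $5,200.00 (≈ $13.0000 each)
After Purchase 2: 549 on hand, pool $7,137.00 (≈ $13.0000 each)
Sale 1, sell 465: 465/549 × $7,137.00 → $6,045.00
After Purchase 3: 331 on hand, pool $3,809.00 (≈ $11.5076 each)
Sale 2, sell 267: 267/331 × $3,809.00 → $3,072.51
Sale 3, sell 41: 41/64 × $736.49 → $471.81
Total COGS = $6,045.00 + $3,072.51 + $471.81 = $9,589.32
Ending inventory (cost pool remaining) = $264.68
Check: goods available $9,854.00 = COGS $9,589.32 + ending $264.68

COGS = $9,589.32; ending inventory = $264.68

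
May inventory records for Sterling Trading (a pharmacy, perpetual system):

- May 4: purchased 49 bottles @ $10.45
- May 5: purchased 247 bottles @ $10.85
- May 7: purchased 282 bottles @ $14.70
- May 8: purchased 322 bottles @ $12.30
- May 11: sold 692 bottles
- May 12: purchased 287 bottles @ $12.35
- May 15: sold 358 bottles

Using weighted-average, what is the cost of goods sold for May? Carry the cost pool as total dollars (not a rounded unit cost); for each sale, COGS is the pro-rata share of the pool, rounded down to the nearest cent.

After May 4: 49 on hand, pool $512.05 (≈ $10.4500 each)
After May 5: 296 on hand, pool $3,192.00 (≈ $10.7838 each)
After May 7: 578 on hand, pool $7,337.40 (≈ $12.6945 each)
After May 8: 900 on hand, pool $11,298.00 (≈ $12.5533 each)
May 11, sell 692: 692/900 × $11,298.00 → $8,686.90
After May 12: 495 on hand, pool $6,155.55 (≈ $12.4355 each)
May 15, sell 358: 358/495 × $6,155.55 → $4,451.89
Total COGS = $8,686.90 + $4,451.89 = $13,138.79
Ending inventory (cost pool remaining) = $1,703.66
Check: goods available $14,842.45 = COGS $13,138.79 + ending $1,703.66

COGS = $13,138.79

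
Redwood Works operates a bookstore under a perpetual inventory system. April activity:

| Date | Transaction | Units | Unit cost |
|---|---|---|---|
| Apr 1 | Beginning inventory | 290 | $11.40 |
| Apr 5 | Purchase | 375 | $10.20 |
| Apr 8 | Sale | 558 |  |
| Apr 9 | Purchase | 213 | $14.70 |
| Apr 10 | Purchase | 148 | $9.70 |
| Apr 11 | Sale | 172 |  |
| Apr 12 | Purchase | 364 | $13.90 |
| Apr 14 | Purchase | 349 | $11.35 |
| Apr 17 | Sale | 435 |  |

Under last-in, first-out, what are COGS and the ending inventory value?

COGS = $12,856.15; ending inventory = $7,862.30

Apr 8, 558 sold [LIFO — newest first]: 375 @ $10.20 + 183 @ $11.40 = $5,911.20
Apr 11, 172 sold [LIFO — newest first]: 148 @ $9.70 + 24 @ $14.70 = $1,788.40
Apr 17, 435 sold [LIFO — newest first]: 349 @ $11.35 + 86 @ $13.90 = $5,156.55
Total COGS = $5,911.20 + $1,788.40 + $5,156.55 = $12,856.15
Ending inventory: 107 @ $11.40 + 189 @ $14.70 + 278 @ $13.90 = $7,862.30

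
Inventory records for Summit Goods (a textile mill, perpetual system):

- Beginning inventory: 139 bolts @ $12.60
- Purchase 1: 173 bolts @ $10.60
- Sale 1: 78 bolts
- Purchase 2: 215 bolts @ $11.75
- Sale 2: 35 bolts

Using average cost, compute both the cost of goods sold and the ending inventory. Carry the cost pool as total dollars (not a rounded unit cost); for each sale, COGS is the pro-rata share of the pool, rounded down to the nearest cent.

COGS = $1,302.82; ending inventory = $4,808.63

After Beginning: 139 on hand, pool $1,751.40 (≈ $12.6000 each)
After Purchase 1: 312 on hand, pool $3,585.20 (≈ $11.4910 each)
Sale 1, sell 78: 78/312 × $3,585.20 → $896.30
After Purchase 2: 449 on hand, pool $5,215.15 (≈ $11.6150 each)
Sale 2, sell 35: 35/449 × $5,215.15 → $406.52
Total COGS = $896.30 + $406.52 = $1,302.82
Ending inventory (cost pool remaining) = $4,808.63
Check: goods available $6,111.45 = COGS $1,302.82 + ending $4,808.63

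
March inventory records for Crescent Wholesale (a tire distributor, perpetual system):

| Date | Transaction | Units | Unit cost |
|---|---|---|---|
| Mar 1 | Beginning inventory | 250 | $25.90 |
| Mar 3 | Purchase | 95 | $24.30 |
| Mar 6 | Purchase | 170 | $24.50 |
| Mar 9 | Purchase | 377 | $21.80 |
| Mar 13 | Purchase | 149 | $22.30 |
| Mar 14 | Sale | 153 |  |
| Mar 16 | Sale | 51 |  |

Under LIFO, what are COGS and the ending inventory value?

Mar 14, 153 sold [LIFO — newest first]: 149 @ $22.30 + 4 @ $21.80 = $3,409.90
Mar 16, 51 sold [LIFO — newest first]: 51 @ $21.80 = $1,111.80
Total COGS = $3,409.90 + $1,111.80 = $4,521.70
Ending inventory: 250 @ $25.90 + 95 @ $24.30 + 170 @ $24.50 + 322 @ $21.80 = $19,968.10
Check: goods available $24,489.80 = COGS $4,521.70 + ending $19,968.10

COGS = $4,521.70; ending inventory = $19,968.10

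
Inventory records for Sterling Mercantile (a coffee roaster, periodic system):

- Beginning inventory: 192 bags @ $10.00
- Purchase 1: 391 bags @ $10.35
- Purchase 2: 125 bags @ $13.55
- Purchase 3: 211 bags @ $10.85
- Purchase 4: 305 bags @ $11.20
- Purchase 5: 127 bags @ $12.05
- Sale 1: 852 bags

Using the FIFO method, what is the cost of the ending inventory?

Ending inventory = $5,673.30

Sale 1 (852) [FIFO — oldest first]: 192 @ $10.00 + 391 @ $10.35 + 125 @ $13.55 + 144 @ $10.85 = $9,223.00
Ending inventory: 67 @ $10.85 + 305 @ $11.20 + 127 @ $12.05 = $5,673.30
Check: goods available $14,896.30 = COGS $9,223.00 + ending $5,673.30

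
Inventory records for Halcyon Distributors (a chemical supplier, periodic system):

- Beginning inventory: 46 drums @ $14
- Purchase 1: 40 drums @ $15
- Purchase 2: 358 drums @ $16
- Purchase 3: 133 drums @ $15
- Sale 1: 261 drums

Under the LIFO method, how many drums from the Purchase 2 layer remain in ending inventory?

230

Sale 1 (261) [LIFO — newest first]: 133 @ $15 + 128 @ $16 = $4,043
Ending inventory: 46 @ $14 + 40 @ $15 + 230 @ $16 = $4,924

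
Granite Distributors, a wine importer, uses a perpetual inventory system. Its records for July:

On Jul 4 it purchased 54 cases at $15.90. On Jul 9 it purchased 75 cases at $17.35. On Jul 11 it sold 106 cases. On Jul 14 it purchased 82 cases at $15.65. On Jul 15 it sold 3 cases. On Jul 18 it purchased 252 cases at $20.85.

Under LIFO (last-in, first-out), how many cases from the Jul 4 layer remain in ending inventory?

Jul 11, 106 sold [LIFO — newest first]: 75 @ $17.35 + 31 @ $15.90 = $1,794.15
Jul 15, 3 sold [LIFO — newest first]: 3 @ $15.65 = $46.95
Total COGS = $1,794.15 + $46.95 = $1,841.10
Ending inventory: 23 @ $15.90 + 79 @ $15.65 + 252 @ $20.85 = $6,856.25
Check: goods available $8,697.35 = COGS $1,841.10 + ending $6,856.25

23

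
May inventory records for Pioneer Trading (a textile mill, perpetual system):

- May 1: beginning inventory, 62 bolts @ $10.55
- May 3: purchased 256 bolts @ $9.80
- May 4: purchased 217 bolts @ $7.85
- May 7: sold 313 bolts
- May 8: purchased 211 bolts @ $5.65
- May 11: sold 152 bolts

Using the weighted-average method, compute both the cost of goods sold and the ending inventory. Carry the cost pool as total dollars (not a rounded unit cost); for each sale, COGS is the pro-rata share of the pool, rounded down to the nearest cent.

COGS = $3,974.38; ending inventory = $2,084.12

After May 1: 62 on hand, pool $654.10 (≈ $10.5500 each)
After May 3: 318 on hand, pool $3,162.90 (≈ $9.9462 each)
After May 4: 535 on hand, pool $4,866.35 (≈ $9.0960 each)
May 7, sell 313: 313/535 × $4,866.35 → $2,847.04
After May 8: 433 on hand, pool $3,211.46 (≈ $7.4168 each)
May 11, sell 152: 152/433 × $3,211.46 → $1,127.34
Total COGS = $2,847.04 + $1,127.34 = $3,974.38
Ending inventory (cost pool remaining) = $2,084.12
Check: goods available $6,058.50 = COGS $3,974.38 + ending $2,084.12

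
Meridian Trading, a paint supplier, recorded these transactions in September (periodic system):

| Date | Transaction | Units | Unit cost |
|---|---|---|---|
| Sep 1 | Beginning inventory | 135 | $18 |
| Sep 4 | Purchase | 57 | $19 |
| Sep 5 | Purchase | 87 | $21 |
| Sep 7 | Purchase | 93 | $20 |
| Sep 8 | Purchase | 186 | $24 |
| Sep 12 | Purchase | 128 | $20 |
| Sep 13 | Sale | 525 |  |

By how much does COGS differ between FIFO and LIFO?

FIFO COGS: 135 @ $18 + 57 @ $19 + 87 @ $21 + 93 @ $20 + 153 @ $24 = $10,872
LIFO COGS: 128 @ $20 + 186 @ $24 + 93 @ $20 + 87 @ $21 + 31 @ $19 = $11,300
Difference = |$10,872 − $11,300| = $428

$428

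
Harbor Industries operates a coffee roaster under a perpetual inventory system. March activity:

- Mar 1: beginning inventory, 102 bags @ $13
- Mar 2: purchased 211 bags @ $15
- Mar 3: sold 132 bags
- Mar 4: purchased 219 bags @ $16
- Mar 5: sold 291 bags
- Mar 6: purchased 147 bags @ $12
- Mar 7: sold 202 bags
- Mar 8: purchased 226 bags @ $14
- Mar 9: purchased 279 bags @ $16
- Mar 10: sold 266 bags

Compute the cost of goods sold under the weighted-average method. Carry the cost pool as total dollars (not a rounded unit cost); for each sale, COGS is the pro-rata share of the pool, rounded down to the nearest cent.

COGS = $13,009.93

After Mar 1: 102 on hand, pool $1,326.00 (≈ $13.0000 each)
After Mar 2: 313 on hand, pool $4,491.00 (≈ $14.3482 each)
Mar 3, sell 132: 132/313 × $4,491.00 → $1,893.96
After Mar 4: 400 on hand, pool $6,101.04 (≈ $15.2526 each)
Mar 5, sell 291: 291/400 × $6,101.04 → $4,438.50
After Mar 6: 256 on hand, pool $3,426.54 (≈ $13.3849 each)
Mar 7, sell 202: 202/256 × $3,426.54 → $2,703.75
After Mar 8: 280 on hand, pool $3,886.79 (≈ $13.8814 each)
After Mar 9: 559 on hand, pool $8,350.79 (≈ $14.9388 each)
Mar 10, sell 266: 266/559 × $8,350.79 → $3,973.72
Total COGS = $1,893.96 + $4,438.50 + $2,703.75 + $3,973.72 = $13,009.93
Ending inventory (cost pool remaining) = $4,377.07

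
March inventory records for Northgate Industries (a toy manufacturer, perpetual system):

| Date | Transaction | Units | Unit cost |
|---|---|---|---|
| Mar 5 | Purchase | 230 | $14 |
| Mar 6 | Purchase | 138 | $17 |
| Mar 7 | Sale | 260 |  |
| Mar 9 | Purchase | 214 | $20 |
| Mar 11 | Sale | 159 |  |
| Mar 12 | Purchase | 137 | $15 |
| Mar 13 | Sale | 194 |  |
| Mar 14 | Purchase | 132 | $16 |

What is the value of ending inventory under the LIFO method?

Mar 7, 260 sold [LIFO — newest first]: 138 @ $17 + 122 @ $14 = $4,054
Mar 11, 159 sold [LIFO — newest first]: 159 @ $20 = $3,180
Mar 13, 194 sold [LIFO — newest first]: 137 @ $15 + 55 @ $20 + 2 @ $14 = $3,183
Total COGS = $4,054 + $3,180 + $3,183 = $10,417
Ending inventory: 106 @ $14 + 132 @ $16 = $3,596
Check: goods available $14,013 = COGS $10,417 + ending $3,596

Ending inventory = $3,596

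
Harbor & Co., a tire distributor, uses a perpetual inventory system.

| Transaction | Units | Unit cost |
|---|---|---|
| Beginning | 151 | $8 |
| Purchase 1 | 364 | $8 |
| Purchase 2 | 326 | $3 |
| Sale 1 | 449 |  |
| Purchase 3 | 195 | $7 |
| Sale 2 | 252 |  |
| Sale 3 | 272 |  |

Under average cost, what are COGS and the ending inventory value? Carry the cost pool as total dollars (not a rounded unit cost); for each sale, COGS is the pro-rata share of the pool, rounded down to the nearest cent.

After Beginning: 151 on hand, pool $1,208.00 (≈ $8.0000 each)
After Purchase 1: 515 on hand, pool $4,120.00 (≈ $8.0000 each)
After Purchase 2: 841 on hand, pool $5,098.00 (≈ $6.0618 each)
Sale 1, sell 449: 449/841 × $5,098.00 → $2,721.76
After Purchase 3: 587 on hand, pool $3,741.24 (≈ $6.3735 each)
Sale 2, sell 252: 252/587 × $3,741.24 → $1,606.12
Sale 3, sell 272: 272/335 × $2,135.12 → $1,733.58
Total COGS = $2,721.76 + $1,606.12 + $1,733.58 = $6,061.46
Ending inventory (cost pool remaining) = $401.54
Check: goods available $6,463.00 = COGS $6,061.46 + ending $401.54

COGS = $6,061.46; ending inventory = $401.54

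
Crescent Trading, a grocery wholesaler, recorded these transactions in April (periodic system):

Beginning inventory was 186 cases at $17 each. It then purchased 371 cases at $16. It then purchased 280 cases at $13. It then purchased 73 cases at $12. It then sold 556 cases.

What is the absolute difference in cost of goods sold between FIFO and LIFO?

$1,318

FIFO COGS: 186 @ $17 + 370 @ $16 = $9,082
LIFO COGS: 73 @ $12 + 280 @ $13 + 203 @ $16 = $7,764
Difference = |$9,082 − $7,764| = $1,318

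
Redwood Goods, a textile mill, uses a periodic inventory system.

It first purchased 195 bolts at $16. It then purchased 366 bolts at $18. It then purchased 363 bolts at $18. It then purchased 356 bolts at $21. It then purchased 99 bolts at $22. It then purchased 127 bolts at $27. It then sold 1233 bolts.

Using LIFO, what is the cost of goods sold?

COGS = $24,801

Sale 1 (1233) [LIFO — newest first]: 127 @ $27 + 99 @ $22 + 356 @ $21 + 363 @ $18 + 288 @ $18 = $24,801
Ending inventory: 195 @ $16 + 78 @ $18 = $4,524
Check: goods available $29,325 = COGS $24,801 + ending $4,524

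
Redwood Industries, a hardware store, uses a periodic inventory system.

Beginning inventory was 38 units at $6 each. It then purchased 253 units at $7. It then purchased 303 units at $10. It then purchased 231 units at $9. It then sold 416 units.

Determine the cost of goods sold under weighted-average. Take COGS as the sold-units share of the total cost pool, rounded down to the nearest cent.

COGS = $3,584.15

Sale 1, sell 416: 416/825 × $7,108.00 → $3,584.15
Ending inventory (cost pool remaining) = $3,523.85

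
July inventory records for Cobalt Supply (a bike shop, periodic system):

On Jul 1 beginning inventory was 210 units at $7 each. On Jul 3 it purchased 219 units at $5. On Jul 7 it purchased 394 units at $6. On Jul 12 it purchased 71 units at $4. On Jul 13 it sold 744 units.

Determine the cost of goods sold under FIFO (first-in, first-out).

Jul 13, 744 sold [FIFO — oldest first]: 210 @ $7 + 219 @ $5 + 315 @ $6 = $4,455
Ending inventory: 79 @ $6 + 71 @ $4 = $758
Check: goods available $5,213 = COGS $4,455 + ending $758

COGS = $4,455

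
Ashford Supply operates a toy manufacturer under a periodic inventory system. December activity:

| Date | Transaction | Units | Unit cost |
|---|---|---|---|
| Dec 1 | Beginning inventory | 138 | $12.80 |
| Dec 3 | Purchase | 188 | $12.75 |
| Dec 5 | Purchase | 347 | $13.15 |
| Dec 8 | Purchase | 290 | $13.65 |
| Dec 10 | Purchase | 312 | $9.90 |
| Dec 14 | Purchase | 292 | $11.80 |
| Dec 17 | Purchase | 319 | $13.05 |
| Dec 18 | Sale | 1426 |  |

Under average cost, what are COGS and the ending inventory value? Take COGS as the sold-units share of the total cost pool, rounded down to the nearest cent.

Dec 18, sell 1426: 1426/1886 × $23,382.30 → $17,679.30
Ending inventory (cost pool remaining) = $5,703.00
Check: goods available $23,382.30 = COGS $17,679.30 + ending $5,703.00

COGS = $17,679.30; ending inventory = $5,703.00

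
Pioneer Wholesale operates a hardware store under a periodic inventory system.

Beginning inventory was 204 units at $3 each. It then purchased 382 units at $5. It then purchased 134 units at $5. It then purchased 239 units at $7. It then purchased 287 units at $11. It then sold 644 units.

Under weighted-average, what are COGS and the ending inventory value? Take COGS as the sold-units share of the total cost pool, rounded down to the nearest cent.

Sale 1, sell 644: 644/1246 × $8,022.00 → $4,146.20
Ending inventory (cost pool remaining) = $3,875.80

COGS = $4,146.20; ending inventory = $3,875.80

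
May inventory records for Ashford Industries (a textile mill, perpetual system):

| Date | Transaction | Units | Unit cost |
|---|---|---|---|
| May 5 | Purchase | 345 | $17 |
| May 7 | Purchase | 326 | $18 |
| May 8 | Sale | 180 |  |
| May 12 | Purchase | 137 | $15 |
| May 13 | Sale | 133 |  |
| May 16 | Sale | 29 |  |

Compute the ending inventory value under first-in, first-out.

May 8, 180 sold [FIFO — oldest first]: 180 @ $17 = $3,060
May 13, 133 sold [FIFO — oldest first]: 133 @ $17 = $2,261
May 16, 29 sold [FIFO — oldest first]: 29 @ $17 = $493
Total COGS = $3,060 + $2,261 + $493 = $5,814
Ending inventory: 3 @ $17 + 326 @ $18 + 137 @ $15 = $7,974
Check: goods available $13,788 = COGS $5,814 + ending $7,974

Ending inventory = $7,974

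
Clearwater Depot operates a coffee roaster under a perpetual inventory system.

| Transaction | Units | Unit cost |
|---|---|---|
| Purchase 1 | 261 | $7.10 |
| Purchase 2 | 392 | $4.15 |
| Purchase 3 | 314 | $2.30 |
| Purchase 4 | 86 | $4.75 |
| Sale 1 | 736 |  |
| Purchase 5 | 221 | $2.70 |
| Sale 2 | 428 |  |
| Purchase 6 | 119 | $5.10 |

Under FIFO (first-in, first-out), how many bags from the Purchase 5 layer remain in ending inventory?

Sale 1 (736) [FIFO — oldest first]: 261 @ $7.10 + 392 @ $4.15 + 83 @ $2.30 = $3,670.80
Sale 2 (428) [FIFO — oldest first]: 231 @ $2.30 + 86 @ $4.75 + 111 @ $2.70 = $1,239.50
Total COGS = $3,670.80 + $1,239.50 = $4,910.30
Ending inventory: 110 @ $2.70 + 119 @ $5.10 = $903.90

110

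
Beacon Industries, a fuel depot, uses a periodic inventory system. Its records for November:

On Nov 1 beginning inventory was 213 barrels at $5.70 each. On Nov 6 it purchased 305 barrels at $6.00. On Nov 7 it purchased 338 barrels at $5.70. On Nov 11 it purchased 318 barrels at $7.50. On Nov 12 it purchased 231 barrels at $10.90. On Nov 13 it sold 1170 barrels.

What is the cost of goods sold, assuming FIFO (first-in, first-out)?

COGS = $7,325.70

Nov 13, 1170 sold [FIFO — oldest first]: 213 @ $5.70 + 305 @ $6.00 + 338 @ $5.70 + 314 @ $7.50 = $7,325.70
Ending inventory: 4 @ $7.50 + 231 @ $10.90 = $2,547.90
Check: goods available $9,873.60 = COGS $7,325.70 + ending $2,547.90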